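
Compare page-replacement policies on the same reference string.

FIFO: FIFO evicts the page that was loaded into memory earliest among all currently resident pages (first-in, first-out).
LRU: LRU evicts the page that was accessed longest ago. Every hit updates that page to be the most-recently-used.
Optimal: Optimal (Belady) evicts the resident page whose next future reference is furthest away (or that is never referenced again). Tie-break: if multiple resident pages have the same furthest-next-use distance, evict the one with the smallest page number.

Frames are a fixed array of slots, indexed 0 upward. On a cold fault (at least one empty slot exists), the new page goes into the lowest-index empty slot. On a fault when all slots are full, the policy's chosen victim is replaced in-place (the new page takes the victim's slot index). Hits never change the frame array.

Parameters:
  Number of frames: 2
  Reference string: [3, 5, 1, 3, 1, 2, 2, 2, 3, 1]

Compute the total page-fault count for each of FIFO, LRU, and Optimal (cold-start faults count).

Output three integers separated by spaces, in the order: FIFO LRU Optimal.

Answer: 6 7 5

Derivation:
--- FIFO ---
  step 0: ref 3 -> FAULT, frames=[3,-] (faults so far: 1)
  step 1: ref 5 -> FAULT, frames=[3,5] (faults so far: 2)
  step 2: ref 1 -> FAULT, evict 3, frames=[1,5] (faults so far: 3)
  step 3: ref 3 -> FAULT, evict 5, frames=[1,3] (faults so far: 4)
  step 4: ref 1 -> HIT, frames=[1,3] (faults so far: 4)
  step 5: ref 2 -> FAULT, evict 1, frames=[2,3] (faults so far: 5)
  step 6: ref 2 -> HIT, frames=[2,3] (faults so far: 5)
  step 7: ref 2 -> HIT, frames=[2,3] (faults so far: 5)
  step 8: ref 3 -> HIT, frames=[2,3] (faults so far: 5)
  step 9: ref 1 -> FAULT, evict 3, frames=[2,1] (faults so far: 6)
  FIFO total faults: 6
--- LRU ---
  step 0: ref 3 -> FAULT, frames=[3,-] (faults so far: 1)
  step 1: ref 5 -> FAULT, frames=[3,5] (faults so far: 2)
  step 2: ref 1 -> FAULT, evict 3, frames=[1,5] (faults so far: 3)
  step 3: ref 3 -> FAULT, evict 5, frames=[1,3] (faults so far: 4)
  step 4: ref 1 -> HIT, frames=[1,3] (faults so far: 4)
  step 5: ref 2 -> FAULT, evict 3, frames=[1,2] (faults so far: 5)
  step 6: ref 2 -> HIT, frames=[1,2] (faults so far: 5)
  step 7: ref 2 -> HIT, frames=[1,2] (faults so far: 5)
  step 8: ref 3 -> FAULT, evict 1, frames=[3,2] (faults so far: 6)
  step 9: ref 1 -> FAULT, evict 2, frames=[3,1] (faults so far: 7)
  LRU total faults: 7
--- Optimal ---
  step 0: ref 3 -> FAULT, frames=[3,-] (faults so far: 1)
  step 1: ref 5 -> FAULT, frames=[3,5] (faults so far: 2)
  step 2: ref 1 -> FAULT, evict 5, frames=[3,1] (faults so far: 3)
  step 3: ref 3 -> HIT, frames=[3,1] (faults so far: 3)
  step 4: ref 1 -> HIT, frames=[3,1] (faults so far: 3)
  step 5: ref 2 -> FAULT, evict 1, frames=[3,2] (faults so far: 4)
  step 6: ref 2 -> HIT, frames=[3,2] (faults so far: 4)
  step 7: ref 2 -> HIT, frames=[3,2] (faults so far: 4)
  step 8: ref 3 -> HIT, frames=[3,2] (faults so far: 4)
  step 9: ref 1 -> FAULT, evict 2, frames=[3,1] (faults so far: 5)
  Optimal total faults: 5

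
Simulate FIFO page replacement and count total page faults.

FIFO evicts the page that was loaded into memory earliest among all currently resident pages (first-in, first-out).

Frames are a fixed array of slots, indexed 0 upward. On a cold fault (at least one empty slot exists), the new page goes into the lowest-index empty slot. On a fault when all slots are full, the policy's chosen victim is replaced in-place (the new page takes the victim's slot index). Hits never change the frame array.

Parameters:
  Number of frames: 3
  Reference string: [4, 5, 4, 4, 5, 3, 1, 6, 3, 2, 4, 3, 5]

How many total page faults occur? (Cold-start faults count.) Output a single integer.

Step 0: ref 4 → FAULT, frames=[4,-,-]
Step 1: ref 5 → FAULT, frames=[4,5,-]
Step 2: ref 4 → HIT, frames=[4,5,-]
Step 3: ref 4 → HIT, frames=[4,5,-]
Step 4: ref 5 → HIT, frames=[4,5,-]
Step 5: ref 3 → FAULT, frames=[4,5,3]
Step 6: ref 1 → FAULT (evict 4), frames=[1,5,3]
Step 7: ref 6 → FAULT (evict 5), frames=[1,6,3]
Step 8: ref 3 → HIT, frames=[1,6,3]
Step 9: ref 2 → FAULT (evict 3), frames=[1,6,2]
Step 10: ref 4 → FAULT (evict 1), frames=[4,6,2]
Step 11: ref 3 → FAULT (evict 6), frames=[4,3,2]
Step 12: ref 5 → FAULT (evict 2), frames=[4,3,5]
Total faults: 9

Answer: 9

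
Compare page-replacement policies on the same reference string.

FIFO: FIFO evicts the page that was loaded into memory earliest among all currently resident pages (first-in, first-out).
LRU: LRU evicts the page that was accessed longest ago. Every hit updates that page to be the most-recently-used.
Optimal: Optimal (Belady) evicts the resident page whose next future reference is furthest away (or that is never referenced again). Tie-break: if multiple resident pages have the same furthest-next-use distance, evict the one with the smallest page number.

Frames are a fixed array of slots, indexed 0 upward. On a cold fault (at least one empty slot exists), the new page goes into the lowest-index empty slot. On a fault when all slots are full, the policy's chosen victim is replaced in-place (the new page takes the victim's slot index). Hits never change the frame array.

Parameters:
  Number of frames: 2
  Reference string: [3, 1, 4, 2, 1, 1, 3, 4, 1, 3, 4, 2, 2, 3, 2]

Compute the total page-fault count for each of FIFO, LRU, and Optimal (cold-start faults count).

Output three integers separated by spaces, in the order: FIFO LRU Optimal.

Answer: 12 12 8

Derivation:
--- FIFO ---
  step 0: ref 3 -> FAULT, frames=[3,-] (faults so far: 1)
  step 1: ref 1 -> FAULT, frames=[3,1] (faults so far: 2)
  step 2: ref 4 -> FAULT, evict 3, frames=[4,1] (faults so far: 3)
  step 3: ref 2 -> FAULT, evict 1, frames=[4,2] (faults so far: 4)
  step 4: ref 1 -> FAULT, evict 4, frames=[1,2] (faults so far: 5)
  step 5: ref 1 -> HIT, frames=[1,2] (faults so far: 5)
  step 6: ref 3 -> FAULT, evict 2, frames=[1,3] (faults so far: 6)
  step 7: ref 4 -> FAULT, evict 1, frames=[4,3] (faults so far: 7)
  step 8: ref 1 -> FAULT, evict 3, frames=[4,1] (faults so far: 8)
  step 9: ref 3 -> FAULT, evict 4, frames=[3,1] (faults so far: 9)
  step 10: ref 4 -> FAULT, evict 1, frames=[3,4] (faults so far: 10)
  step 11: ref 2 -> FAULT, evict 3, frames=[2,4] (faults so far: 11)
  step 12: ref 2 -> HIT, frames=[2,4] (faults so far: 11)
  step 13: ref 3 -> FAULT, evict 4, frames=[2,3] (faults so far: 12)
  step 14: ref 2 -> HIT, frames=[2,3] (faults so far: 12)
  FIFO total faults: 12
--- LRU ---
  step 0: ref 3 -> FAULT, frames=[3,-] (faults so far: 1)
  step 1: ref 1 -> FAULT, frames=[3,1] (faults so far: 2)
  step 2: ref 4 -> FAULT, evict 3, frames=[4,1] (faults so far: 3)
  step 3: ref 2 -> FAULT, evict 1, frames=[4,2] (faults so far: 4)
  step 4: ref 1 -> FAULT, evict 4, frames=[1,2] (faults so far: 5)
  step 5: ref 1 -> HIT, frames=[1,2] (faults so far: 5)
  step 6: ref 3 -> FAULT, evict 2, frames=[1,3] (faults so far: 6)
  step 7: ref 4 -> FAULT, evict 1, frames=[4,3] (faults so far: 7)
  step 8: ref 1 -> FAULT, evict 3, frames=[4,1] (faults so far: 8)
  step 9: ref 3 -> FAULT, evict 4, frames=[3,1] (faults so far: 9)
  step 10: ref 4 -> FAULT, evict 1, frames=[3,4] (faults so far: 10)
  step 11: ref 2 -> FAULT, evict 3, frames=[2,4] (faults so far: 11)
  step 12: ref 2 -> HIT, frames=[2,4] (faults so far: 11)
  step 13: ref 3 -> FAULT, evict 4, frames=[2,3] (faults so far: 12)
  step 14: ref 2 -> HIT, frames=[2,3] (faults so far: 12)
  LRU total faults: 12
--- Optimal ---
  step 0: ref 3 -> FAULT, frames=[3,-] (faults so far: 1)
  step 1: ref 1 -> FAULT, frames=[3,1] (faults so far: 2)
  step 2: ref 4 -> FAULT, evict 3, frames=[4,1] (faults so far: 3)
  step 3: ref 2 -> FAULT, evict 4, frames=[2,1] (faults so far: 4)
  step 4: ref 1 -> HIT, frames=[2,1] (faults so far: 4)
  step 5: ref 1 -> HIT, frames=[2,1] (faults so far: 4)
  step 6: ref 3 -> FAULT, evict 2, frames=[3,1] (faults so far: 5)
  step 7: ref 4 -> FAULT, evict 3, frames=[4,1] (faults so far: 6)
  step 8: ref 1 -> HIT, frames=[4,1] (faults so far: 6)
  step 9: ref 3 -> FAULT, evict 1, frames=[4,3] (faults so far: 7)
  step 10: ref 4 -> HIT, frames=[4,3] (faults so far: 7)
  step 11: ref 2 -> FAULT, evict 4, frames=[2,3] (faults so far: 8)
  step 12: ref 2 -> HIT, frames=[2,3] (faults so far: 8)
  step 13: ref 3 -> HIT, frames=[2,3] (faults so far: 8)
  step 14: ref 2 -> HIT, frames=[2,3] (faults so far: 8)
  Optimal total faults: 8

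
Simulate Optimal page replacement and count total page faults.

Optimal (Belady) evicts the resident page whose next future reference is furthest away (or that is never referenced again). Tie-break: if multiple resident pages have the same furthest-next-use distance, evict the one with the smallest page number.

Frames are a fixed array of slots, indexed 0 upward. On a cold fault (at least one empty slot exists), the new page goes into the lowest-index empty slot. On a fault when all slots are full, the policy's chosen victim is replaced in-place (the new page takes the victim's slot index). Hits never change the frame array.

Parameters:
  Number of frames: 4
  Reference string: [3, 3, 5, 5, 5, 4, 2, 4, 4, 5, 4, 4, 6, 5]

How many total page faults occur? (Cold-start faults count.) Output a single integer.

Step 0: ref 3 → FAULT, frames=[3,-,-,-]
Step 1: ref 3 → HIT, frames=[3,-,-,-]
Step 2: ref 5 → FAULT, frames=[3,5,-,-]
Step 3: ref 5 → HIT, frames=[3,5,-,-]
Step 4: ref 5 → HIT, frames=[3,5,-,-]
Step 5: ref 4 → FAULT, frames=[3,5,4,-]
Step 6: ref 2 → FAULT, frames=[3,5,4,2]
Step 7: ref 4 → HIT, frames=[3,5,4,2]
Step 8: ref 4 → HIT, frames=[3,5,4,2]
Step 9: ref 5 → HIT, frames=[3,5,4,2]
Step 10: ref 4 → HIT, frames=[3,5,4,2]
Step 11: ref 4 → HIT, frames=[3,5,4,2]
Step 12: ref 6 → FAULT (evict 2), frames=[3,5,4,6]
Step 13: ref 5 → HIT, frames=[3,5,4,6]
Total faults: 5

Answer: 5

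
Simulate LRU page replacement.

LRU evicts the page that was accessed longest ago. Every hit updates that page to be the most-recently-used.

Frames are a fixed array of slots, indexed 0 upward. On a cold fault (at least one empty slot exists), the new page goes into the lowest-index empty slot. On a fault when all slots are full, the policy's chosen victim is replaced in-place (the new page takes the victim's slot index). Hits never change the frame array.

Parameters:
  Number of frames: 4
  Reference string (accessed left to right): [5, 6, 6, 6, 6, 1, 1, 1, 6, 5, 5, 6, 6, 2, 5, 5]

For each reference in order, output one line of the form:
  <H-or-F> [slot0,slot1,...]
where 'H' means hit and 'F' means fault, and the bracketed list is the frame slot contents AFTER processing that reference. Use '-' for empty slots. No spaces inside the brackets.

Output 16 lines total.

F [5,-,-,-]
F [5,6,-,-]
H [5,6,-,-]
H [5,6,-,-]
H [5,6,-,-]
F [5,6,1,-]
H [5,6,1,-]
H [5,6,1,-]
H [5,6,1,-]
H [5,6,1,-]
H [5,6,1,-]
H [5,6,1,-]
H [5,6,1,-]
F [5,6,1,2]
H [5,6,1,2]
H [5,6,1,2]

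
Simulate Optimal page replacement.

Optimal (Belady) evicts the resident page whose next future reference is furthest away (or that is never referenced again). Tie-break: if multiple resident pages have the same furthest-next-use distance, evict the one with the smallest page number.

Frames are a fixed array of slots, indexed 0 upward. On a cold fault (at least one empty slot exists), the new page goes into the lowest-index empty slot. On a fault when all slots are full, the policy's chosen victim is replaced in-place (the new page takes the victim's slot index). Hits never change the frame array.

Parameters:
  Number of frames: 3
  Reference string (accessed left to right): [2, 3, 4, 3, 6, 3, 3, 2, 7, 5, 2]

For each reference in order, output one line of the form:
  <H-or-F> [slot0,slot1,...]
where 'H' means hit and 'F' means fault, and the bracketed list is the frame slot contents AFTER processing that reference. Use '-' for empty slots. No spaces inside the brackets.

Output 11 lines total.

F [2,-,-]
F [2,3,-]
F [2,3,4]
H [2,3,4]
F [2,3,6]
H [2,3,6]
H [2,3,6]
H [2,3,6]
F [2,7,6]
F [2,7,5]
H [2,7,5]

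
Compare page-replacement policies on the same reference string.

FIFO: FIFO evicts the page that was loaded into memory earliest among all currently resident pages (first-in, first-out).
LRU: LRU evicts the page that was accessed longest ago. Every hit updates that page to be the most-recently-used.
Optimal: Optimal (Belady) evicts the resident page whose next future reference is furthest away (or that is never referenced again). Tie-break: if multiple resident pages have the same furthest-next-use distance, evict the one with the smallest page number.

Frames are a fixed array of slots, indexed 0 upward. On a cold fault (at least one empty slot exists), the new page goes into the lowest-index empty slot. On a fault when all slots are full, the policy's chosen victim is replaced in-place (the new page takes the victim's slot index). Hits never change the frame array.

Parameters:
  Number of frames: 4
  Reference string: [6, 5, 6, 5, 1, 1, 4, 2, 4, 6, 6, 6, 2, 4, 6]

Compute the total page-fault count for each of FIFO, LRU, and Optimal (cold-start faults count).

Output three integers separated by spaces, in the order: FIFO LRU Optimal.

Answer: 6 6 5

Derivation:
--- FIFO ---
  step 0: ref 6 -> FAULT, frames=[6,-,-,-] (faults so far: 1)
  step 1: ref 5 -> FAULT, frames=[6,5,-,-] (faults so far: 2)
  step 2: ref 6 -> HIT, frames=[6,5,-,-] (faults so far: 2)
  step 3: ref 5 -> HIT, frames=[6,5,-,-] (faults so far: 2)
  step 4: ref 1 -> FAULT, frames=[6,5,1,-] (faults so far: 3)
  step 5: ref 1 -> HIT, frames=[6,5,1,-] (faults so far: 3)
  step 6: ref 4 -> FAULT, frames=[6,5,1,4] (faults so far: 4)
  step 7: ref 2 -> FAULT, evict 6, frames=[2,5,1,4] (faults so far: 5)
  step 8: ref 4 -> HIT, frames=[2,5,1,4] (faults so far: 5)
  step 9: ref 6 -> FAULT, evict 5, frames=[2,6,1,4] (faults so far: 6)
  step 10: ref 6 -> HIT, frames=[2,6,1,4] (faults so far: 6)
  step 11: ref 6 -> HIT, frames=[2,6,1,4] (faults so far: 6)
  step 12: ref 2 -> HIT, frames=[2,6,1,4] (faults so far: 6)
  step 13: ref 4 -> HIT, frames=[2,6,1,4] (faults so far: 6)
  step 14: ref 6 -> HIT, frames=[2,6,1,4] (faults so far: 6)
  FIFO total faults: 6
--- LRU ---
  step 0: ref 6 -> FAULT, frames=[6,-,-,-] (faults so far: 1)
  step 1: ref 5 -> FAULT, frames=[6,5,-,-] (faults so far: 2)
  step 2: ref 6 -> HIT, frames=[6,5,-,-] (faults so far: 2)
  step 3: ref 5 -> HIT, frames=[6,5,-,-] (faults so far: 2)
  step 4: ref 1 -> FAULT, frames=[6,5,1,-] (faults so far: 3)
  step 5: ref 1 -> HIT, frames=[6,5,1,-] (faults so far: 3)
  step 6: ref 4 -> FAULT, frames=[6,5,1,4] (faults so far: 4)
  step 7: ref 2 -> FAULT, evict 6, frames=[2,5,1,4] (faults so far: 5)
  step 8: ref 4 -> HIT, frames=[2,5,1,4] (faults so far: 5)
  step 9: ref 6 -> FAULT, evict 5, frames=[2,6,1,4] (faults so far: 6)
  step 10: ref 6 -> HIT, frames=[2,6,1,4] (faults so far: 6)
  step 11: ref 6 -> HIT, frames=[2,6,1,4] (faults so far: 6)
  step 12: ref 2 -> HIT, frames=[2,6,1,4] (faults so far: 6)
  step 13: ref 4 -> HIT, frames=[2,6,1,4] (faults so far: 6)
  step 14: ref 6 -> HIT, frames=[2,6,1,4] (faults so far: 6)
  LRU total faults: 6
--- Optimal ---
  step 0: ref 6 -> FAULT, frames=[6,-,-,-] (faults so far: 1)
  step 1: ref 5 -> FAULT, frames=[6,5,-,-] (faults so far: 2)
  step 2: ref 6 -> HIT, frames=[6,5,-,-] (faults so far: 2)
  step 3: ref 5 -> HIT, frames=[6,5,-,-] (faults so far: 2)
  step 4: ref 1 -> FAULT, frames=[6,5,1,-] (faults so far: 3)
  step 5: ref 1 -> HIT, frames=[6,5,1,-] (faults so far: 3)
  step 6: ref 4 -> FAULT, frames=[6,5,1,4] (faults so far: 4)
  step 7: ref 2 -> FAULT, evict 1, frames=[6,5,2,4] (faults so far: 5)
  step 8: ref 4 -> HIT, frames=[6,5,2,4] (faults so far: 5)
  step 9: ref 6 -> HIT, frames=[6,5,2,4] (faults so far: 5)
  step 10: ref 6 -> HIT, frames=[6,5,2,4] (faults so far: 5)
  step 11: ref 6 -> HIT, frames=[6,5,2,4] (faults so far: 5)
  step 12: ref 2 -> HIT, frames=[6,5,2,4] (faults so far: 5)
  step 13: ref 4 -> HIT, frames=[6,5,2,4] (faults so far: 5)
  step 14: ref 6 -> HIT, frames=[6,5,2,4] (faults so far: 5)
  Optimal total faults: 5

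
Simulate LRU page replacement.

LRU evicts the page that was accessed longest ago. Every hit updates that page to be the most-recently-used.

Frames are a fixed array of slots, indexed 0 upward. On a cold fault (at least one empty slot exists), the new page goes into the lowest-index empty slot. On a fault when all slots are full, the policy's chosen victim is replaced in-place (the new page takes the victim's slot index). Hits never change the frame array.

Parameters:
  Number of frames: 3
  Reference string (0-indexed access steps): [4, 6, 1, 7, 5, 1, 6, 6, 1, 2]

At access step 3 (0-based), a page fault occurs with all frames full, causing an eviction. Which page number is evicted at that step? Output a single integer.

Step 0: ref 4 -> FAULT, frames=[4,-,-]
Step 1: ref 6 -> FAULT, frames=[4,6,-]
Step 2: ref 1 -> FAULT, frames=[4,6,1]
Step 3: ref 7 -> FAULT, evict 4, frames=[7,6,1]
At step 3: evicted page 4

Answer: 4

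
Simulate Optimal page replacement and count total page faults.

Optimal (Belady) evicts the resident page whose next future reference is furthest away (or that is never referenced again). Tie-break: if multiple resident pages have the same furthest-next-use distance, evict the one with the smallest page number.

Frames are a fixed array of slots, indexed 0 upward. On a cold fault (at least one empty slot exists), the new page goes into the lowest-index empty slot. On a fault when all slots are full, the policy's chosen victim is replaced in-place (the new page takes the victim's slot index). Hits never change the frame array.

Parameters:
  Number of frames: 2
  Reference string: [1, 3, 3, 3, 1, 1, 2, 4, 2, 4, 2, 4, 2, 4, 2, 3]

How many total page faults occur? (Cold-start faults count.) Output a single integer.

Step 0: ref 1 → FAULT, frames=[1,-]
Step 1: ref 3 → FAULT, frames=[1,3]
Step 2: ref 3 → HIT, frames=[1,3]
Step 3: ref 3 → HIT, frames=[1,3]
Step 4: ref 1 → HIT, frames=[1,3]
Step 5: ref 1 → HIT, frames=[1,3]
Step 6: ref 2 → FAULT (evict 1), frames=[2,3]
Step 7: ref 4 → FAULT (evict 3), frames=[2,4]
Step 8: ref 2 → HIT, frames=[2,4]
Step 9: ref 4 → HIT, frames=[2,4]
Step 10: ref 2 → HIT, frames=[2,4]
Step 11: ref 4 → HIT, frames=[2,4]
Step 12: ref 2 → HIT, frames=[2,4]
Step 13: ref 4 → HIT, frames=[2,4]
Step 14: ref 2 → HIT, frames=[2,4]
Step 15: ref 3 → FAULT (evict 2), frames=[3,4]
Total faults: 5

Answer: 5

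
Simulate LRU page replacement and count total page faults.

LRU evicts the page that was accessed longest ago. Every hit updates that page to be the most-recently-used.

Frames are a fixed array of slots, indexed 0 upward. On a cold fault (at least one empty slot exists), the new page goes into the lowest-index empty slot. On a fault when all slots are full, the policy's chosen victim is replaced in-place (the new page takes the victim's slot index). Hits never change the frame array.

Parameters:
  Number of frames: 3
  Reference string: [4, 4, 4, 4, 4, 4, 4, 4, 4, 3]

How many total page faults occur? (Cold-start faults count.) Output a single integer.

Step 0: ref 4 → FAULT, frames=[4,-,-]
Step 1: ref 4 → HIT, frames=[4,-,-]
Step 2: ref 4 → HIT, frames=[4,-,-]
Step 3: ref 4 → HIT, frames=[4,-,-]
Step 4: ref 4 → HIT, frames=[4,-,-]
Step 5: ref 4 → HIT, frames=[4,-,-]
Step 6: ref 4 → HIT, frames=[4,-,-]
Step 7: ref 4 → HIT, frames=[4,-,-]
Step 8: ref 4 → HIT, frames=[4,-,-]
Step 9: ref 3 → FAULT, frames=[4,3,-]
Total faults: 2

Answer: 2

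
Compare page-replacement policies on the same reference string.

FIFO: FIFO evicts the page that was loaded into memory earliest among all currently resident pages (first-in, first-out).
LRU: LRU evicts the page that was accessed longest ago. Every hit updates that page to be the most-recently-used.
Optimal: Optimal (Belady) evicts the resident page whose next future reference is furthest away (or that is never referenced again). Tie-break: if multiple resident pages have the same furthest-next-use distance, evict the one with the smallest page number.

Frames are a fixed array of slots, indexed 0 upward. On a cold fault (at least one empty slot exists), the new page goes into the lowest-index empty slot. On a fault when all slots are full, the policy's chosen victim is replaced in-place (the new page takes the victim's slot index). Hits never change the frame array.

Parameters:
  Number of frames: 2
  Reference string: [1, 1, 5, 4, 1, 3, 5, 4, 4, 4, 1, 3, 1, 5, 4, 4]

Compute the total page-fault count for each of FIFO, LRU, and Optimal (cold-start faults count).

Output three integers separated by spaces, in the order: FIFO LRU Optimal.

Answer: 11 11 9

Derivation:
--- FIFO ---
  step 0: ref 1 -> FAULT, frames=[1,-] (faults so far: 1)
  step 1: ref 1 -> HIT, frames=[1,-] (faults so far: 1)
  step 2: ref 5 -> FAULT, frames=[1,5] (faults so far: 2)
  step 3: ref 4 -> FAULT, evict 1, frames=[4,5] (faults so far: 3)
  step 4: ref 1 -> FAULT, evict 5, frames=[4,1] (faults so far: 4)
  step 5: ref 3 -> FAULT, evict 4, frames=[3,1] (faults so far: 5)
  step 6: ref 5 -> FAULT, evict 1, frames=[3,5] (faults so far: 6)
  step 7: ref 4 -> FAULT, evict 3, frames=[4,5] (faults so far: 7)
  step 8: ref 4 -> HIT, frames=[4,5] (faults so far: 7)
  step 9: ref 4 -> HIT, frames=[4,5] (faults so far: 7)
  step 10: ref 1 -> FAULT, evict 5, frames=[4,1] (faults so far: 8)
  step 11: ref 3 -> FAULT, evict 4, frames=[3,1] (faults so far: 9)
  step 12: ref 1 -> HIT, frames=[3,1] (faults so far: 9)
  step 13: ref 5 -> FAULT, evict 1, frames=[3,5] (faults so far: 10)
  step 14: ref 4 -> FAULT, evict 3, frames=[4,5] (faults so far: 11)
  step 15: ref 4 -> HIT, frames=[4,5] (faults so far: 11)
  FIFO total faults: 11
--- LRU ---
  step 0: ref 1 -> FAULT, frames=[1,-] (faults so far: 1)
  step 1: ref 1 -> HIT, frames=[1,-] (faults so far: 1)
  step 2: ref 5 -> FAULT, frames=[1,5] (faults so far: 2)
  step 3: ref 4 -> FAULT, evict 1, frames=[4,5] (faults so far: 3)
  step 4: ref 1 -> FAULT, evict 5, frames=[4,1] (faults so far: 4)
  step 5: ref 3 -> FAULT, evict 4, frames=[3,1] (faults so far: 5)
  step 6: ref 5 -> FAULT, evict 1, frames=[3,5] (faults so far: 6)
  step 7: ref 4 -> FAULT, evict 3, frames=[4,5] (faults so far: 7)
  step 8: ref 4 -> HIT, frames=[4,5] (faults so far: 7)
  step 9: ref 4 -> HIT, frames=[4,5] (faults so far: 7)
  step 10: ref 1 -> FAULT, evict 5, frames=[4,1] (faults so far: 8)
  step 11: ref 3 -> FAULT, evict 4, frames=[3,1] (faults so far: 9)
  step 12: ref 1 -> HIT, frames=[3,1] (faults so far: 9)
  step 13: ref 5 -> FAULT, evict 3, frames=[5,1] (faults so far: 10)
  step 14: ref 4 -> FAULT, evict 1, frames=[5,4] (faults so far: 11)
  step 15: ref 4 -> HIT, frames=[5,4] (faults so far: 11)
  LRU total faults: 11
--- Optimal ---
  step 0: ref 1 -> FAULT, frames=[1,-] (faults so far: 1)
  step 1: ref 1 -> HIT, frames=[1,-] (faults so far: 1)
  step 2: ref 5 -> FAULT, frames=[1,5] (faults so far: 2)
  step 3: ref 4 -> FAULT, evict 5, frames=[1,4] (faults so far: 3)
  step 4: ref 1 -> HIT, frames=[1,4] (faults so far: 3)
  step 5: ref 3 -> FAULT, evict 1, frames=[3,4] (faults so far: 4)
  step 6: ref 5 -> FAULT, evict 3, frames=[5,4] (faults so far: 5)
  step 7: ref 4 -> HIT, frames=[5,4] (faults so far: 5)
  step 8: ref 4 -> HIT, frames=[5,4] (faults so far: 5)
  step 9: ref 4 -> HIT, frames=[5,4] (faults so far: 5)
  step 10: ref 1 -> FAULT, evict 4, frames=[5,1] (faults so far: 6)
  step 11: ref 3 -> FAULT, evict 5, frames=[3,1] (faults so far: 7)
  step 12: ref 1 -> HIT, frames=[3,1] (faults so far: 7)
  step 13: ref 5 -> FAULT, evict 1, frames=[3,5] (faults so far: 8)
  step 14: ref 4 -> FAULT, evict 3, frames=[4,5] (faults so far: 9)
  step 15: ref 4 -> HIT, frames=[4,5] (faults so far: 9)
  Optimal total faults: 9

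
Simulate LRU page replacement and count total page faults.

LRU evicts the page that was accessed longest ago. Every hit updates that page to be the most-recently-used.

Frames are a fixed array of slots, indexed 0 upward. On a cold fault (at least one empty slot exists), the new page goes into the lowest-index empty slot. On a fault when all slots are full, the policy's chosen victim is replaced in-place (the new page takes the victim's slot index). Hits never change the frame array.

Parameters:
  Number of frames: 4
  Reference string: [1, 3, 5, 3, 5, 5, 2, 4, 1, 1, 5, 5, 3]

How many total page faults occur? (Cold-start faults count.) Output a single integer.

Answer: 7

Derivation:
Step 0: ref 1 → FAULT, frames=[1,-,-,-]
Step 1: ref 3 → FAULT, frames=[1,3,-,-]
Step 2: ref 5 → FAULT, frames=[1,3,5,-]
Step 3: ref 3 → HIT, frames=[1,3,5,-]
Step 4: ref 5 → HIT, frames=[1,3,5,-]
Step 5: ref 5 → HIT, frames=[1,3,5,-]
Step 6: ref 2 → FAULT, frames=[1,3,5,2]
Step 7: ref 4 → FAULT (evict 1), frames=[4,3,5,2]
Step 8: ref 1 → FAULT (evict 3), frames=[4,1,5,2]
Step 9: ref 1 → HIT, frames=[4,1,5,2]
Step 10: ref 5 → HIT, frames=[4,1,5,2]
Step 11: ref 5 → HIT, frames=[4,1,5,2]
Step 12: ref 3 → FAULT (evict 2), frames=[4,1,5,3]
Total faults: 7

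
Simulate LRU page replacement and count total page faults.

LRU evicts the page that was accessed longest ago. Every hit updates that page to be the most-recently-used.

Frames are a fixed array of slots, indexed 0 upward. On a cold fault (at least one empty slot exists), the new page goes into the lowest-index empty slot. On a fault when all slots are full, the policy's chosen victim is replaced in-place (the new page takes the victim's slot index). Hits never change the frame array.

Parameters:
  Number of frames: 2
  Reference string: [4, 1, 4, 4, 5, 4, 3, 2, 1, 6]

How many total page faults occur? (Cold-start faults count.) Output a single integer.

Step 0: ref 4 → FAULT, frames=[4,-]
Step 1: ref 1 → FAULT, frames=[4,1]
Step 2: ref 4 → HIT, frames=[4,1]
Step 3: ref 4 → HIT, frames=[4,1]
Step 4: ref 5 → FAULT (evict 1), frames=[4,5]
Step 5: ref 4 → HIT, frames=[4,5]
Step 6: ref 3 → FAULT (evict 5), frames=[4,3]
Step 7: ref 2 → FAULT (evict 4), frames=[2,3]
Step 8: ref 1 → FAULT (evict 3), frames=[2,1]
Step 9: ref 6 → FAULT (evict 2), frames=[6,1]
Total faults: 7

Answer: 7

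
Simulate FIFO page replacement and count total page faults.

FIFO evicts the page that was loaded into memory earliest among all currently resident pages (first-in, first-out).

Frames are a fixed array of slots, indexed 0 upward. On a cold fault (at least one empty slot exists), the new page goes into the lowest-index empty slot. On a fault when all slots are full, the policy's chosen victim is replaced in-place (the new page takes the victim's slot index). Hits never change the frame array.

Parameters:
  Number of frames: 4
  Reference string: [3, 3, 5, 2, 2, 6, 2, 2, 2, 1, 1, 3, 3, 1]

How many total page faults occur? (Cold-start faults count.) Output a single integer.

Step 0: ref 3 → FAULT, frames=[3,-,-,-]
Step 1: ref 3 → HIT, frames=[3,-,-,-]
Step 2: ref 5 → FAULT, frames=[3,5,-,-]
Step 3: ref 2 → FAULT, frames=[3,5,2,-]
Step 4: ref 2 → HIT, frames=[3,5,2,-]
Step 5: ref 6 → FAULT, frames=[3,5,2,6]
Step 6: ref 2 → HIT, frames=[3,5,2,6]
Step 7: ref 2 → HIT, frames=[3,5,2,6]
Step 8: ref 2 → HIT, frames=[3,5,2,6]
Step 9: ref 1 → FAULT (evict 3), frames=[1,5,2,6]
Step 10: ref 1 → HIT, frames=[1,5,2,6]
Step 11: ref 3 → FAULT (evict 5), frames=[1,3,2,6]
Step 12: ref 3 → HIT, frames=[1,3,2,6]
Step 13: ref 1 → HIT, frames=[1,3,2,6]
Total faults: 6

Answer: 6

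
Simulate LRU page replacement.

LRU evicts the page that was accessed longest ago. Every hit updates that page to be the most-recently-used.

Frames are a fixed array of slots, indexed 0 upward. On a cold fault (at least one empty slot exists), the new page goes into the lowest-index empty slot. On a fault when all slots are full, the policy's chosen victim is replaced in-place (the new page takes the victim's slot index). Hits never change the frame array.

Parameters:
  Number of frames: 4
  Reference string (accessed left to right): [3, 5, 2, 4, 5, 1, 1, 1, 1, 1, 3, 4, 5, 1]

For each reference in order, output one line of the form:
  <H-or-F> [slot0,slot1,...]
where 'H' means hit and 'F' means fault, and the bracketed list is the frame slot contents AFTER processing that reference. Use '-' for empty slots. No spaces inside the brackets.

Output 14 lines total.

F [3,-,-,-]
F [3,5,-,-]
F [3,5,2,-]
F [3,5,2,4]
H [3,5,2,4]
F [1,5,2,4]
H [1,5,2,4]
H [1,5,2,4]
H [1,5,2,4]
H [1,5,2,4]
F [1,5,3,4]
H [1,5,3,4]
H [1,5,3,4]
H [1,5,3,4]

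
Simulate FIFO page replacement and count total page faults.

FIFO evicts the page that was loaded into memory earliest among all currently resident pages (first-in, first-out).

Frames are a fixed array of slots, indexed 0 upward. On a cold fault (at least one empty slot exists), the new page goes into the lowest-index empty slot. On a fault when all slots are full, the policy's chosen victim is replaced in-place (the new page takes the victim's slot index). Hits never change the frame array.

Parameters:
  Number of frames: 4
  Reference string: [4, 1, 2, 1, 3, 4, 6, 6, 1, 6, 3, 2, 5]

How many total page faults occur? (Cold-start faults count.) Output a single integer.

Answer: 6

Derivation:
Step 0: ref 4 → FAULT, frames=[4,-,-,-]
Step 1: ref 1 → FAULT, frames=[4,1,-,-]
Step 2: ref 2 → FAULT, frames=[4,1,2,-]
Step 3: ref 1 → HIT, frames=[4,1,2,-]
Step 4: ref 3 → FAULT, frames=[4,1,2,3]
Step 5: ref 4 → HIT, frames=[4,1,2,3]
Step 6: ref 6 → FAULT (evict 4), frames=[6,1,2,3]
Step 7: ref 6 → HIT, frames=[6,1,2,3]
Step 8: ref 1 → HIT, frames=[6,1,2,3]
Step 9: ref 6 → HIT, frames=[6,1,2,3]
Step 10: ref 3 → HIT, frames=[6,1,2,3]
Step 11: ref 2 → HIT, frames=[6,1,2,3]
Step 12: ref 5 → FAULT (evict 1), frames=[6,5,2,3]
Total faults: 6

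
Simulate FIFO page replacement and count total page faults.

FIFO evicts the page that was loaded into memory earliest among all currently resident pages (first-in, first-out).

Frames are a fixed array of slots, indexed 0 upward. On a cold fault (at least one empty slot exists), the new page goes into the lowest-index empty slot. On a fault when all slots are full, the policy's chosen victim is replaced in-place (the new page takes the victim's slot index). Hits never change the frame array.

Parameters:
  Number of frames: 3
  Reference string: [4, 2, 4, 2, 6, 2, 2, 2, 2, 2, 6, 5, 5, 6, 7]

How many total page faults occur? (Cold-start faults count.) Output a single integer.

Answer: 5

Derivation:
Step 0: ref 4 → FAULT, frames=[4,-,-]
Step 1: ref 2 → FAULT, frames=[4,2,-]
Step 2: ref 4 → HIT, frames=[4,2,-]
Step 3: ref 2 → HIT, frames=[4,2,-]
Step 4: ref 6 → FAULT, frames=[4,2,6]
Step 5: ref 2 → HIT, frames=[4,2,6]
Step 6: ref 2 → HIT, frames=[4,2,6]
Step 7: ref 2 → HIT, frames=[4,2,6]
Step 8: ref 2 → HIT, frames=[4,2,6]
Step 9: ref 2 → HIT, frames=[4,2,6]
Step 10: ref 6 → HIT, frames=[4,2,6]
Step 11: ref 5 → FAULT (evict 4), frames=[5,2,6]
Step 12: ref 5 → HIT, frames=[5,2,6]
Step 13: ref 6 → HIT, frames=[5,2,6]
Step 14: ref 7 → FAULT (evict 2), frames=[5,7,6]
Total faults: 5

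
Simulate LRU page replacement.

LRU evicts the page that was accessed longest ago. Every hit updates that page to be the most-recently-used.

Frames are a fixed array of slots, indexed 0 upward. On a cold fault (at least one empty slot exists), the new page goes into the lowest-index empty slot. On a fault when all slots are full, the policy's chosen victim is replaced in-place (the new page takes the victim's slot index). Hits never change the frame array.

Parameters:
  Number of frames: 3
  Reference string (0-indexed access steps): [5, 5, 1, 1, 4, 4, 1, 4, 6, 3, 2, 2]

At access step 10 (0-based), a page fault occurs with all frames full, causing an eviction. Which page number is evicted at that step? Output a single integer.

Step 0: ref 5 -> FAULT, frames=[5,-,-]
Step 1: ref 5 -> HIT, frames=[5,-,-]
Step 2: ref 1 -> FAULT, frames=[5,1,-]
Step 3: ref 1 -> HIT, frames=[5,1,-]
Step 4: ref 4 -> FAULT, frames=[5,1,4]
Step 5: ref 4 -> HIT, frames=[5,1,4]
Step 6: ref 1 -> HIT, frames=[5,1,4]
Step 7: ref 4 -> HIT, frames=[5,1,4]
Step 8: ref 6 -> FAULT, evict 5, frames=[6,1,4]
Step 9: ref 3 -> FAULT, evict 1, frames=[6,3,4]
Step 10: ref 2 -> FAULT, evict 4, frames=[6,3,2]
At step 10: evicted page 4

Answer: 4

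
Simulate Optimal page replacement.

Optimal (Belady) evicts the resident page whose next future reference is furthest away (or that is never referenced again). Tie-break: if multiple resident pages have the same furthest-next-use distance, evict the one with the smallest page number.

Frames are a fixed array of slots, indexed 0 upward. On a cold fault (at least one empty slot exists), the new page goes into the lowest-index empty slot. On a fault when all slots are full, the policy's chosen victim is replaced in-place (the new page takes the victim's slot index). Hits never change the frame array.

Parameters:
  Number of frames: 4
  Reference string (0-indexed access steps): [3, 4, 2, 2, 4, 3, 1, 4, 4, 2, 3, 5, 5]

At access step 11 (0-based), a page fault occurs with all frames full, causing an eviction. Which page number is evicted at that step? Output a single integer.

Answer: 1

Derivation:
Step 0: ref 3 -> FAULT, frames=[3,-,-,-]
Step 1: ref 4 -> FAULT, frames=[3,4,-,-]
Step 2: ref 2 -> FAULT, frames=[3,4,2,-]
Step 3: ref 2 -> HIT, frames=[3,4,2,-]
Step 4: ref 4 -> HIT, frames=[3,4,2,-]
Step 5: ref 3 -> HIT, frames=[3,4,2,-]
Step 6: ref 1 -> FAULT, frames=[3,4,2,1]
Step 7: ref 4 -> HIT, frames=[3,4,2,1]
Step 8: ref 4 -> HIT, frames=[3,4,2,1]
Step 9: ref 2 -> HIT, frames=[3,4,2,1]
Step 10: ref 3 -> HIT, frames=[3,4,2,1]
Step 11: ref 5 -> FAULT, evict 1, frames=[3,4,2,5]
At step 11: evicted page 1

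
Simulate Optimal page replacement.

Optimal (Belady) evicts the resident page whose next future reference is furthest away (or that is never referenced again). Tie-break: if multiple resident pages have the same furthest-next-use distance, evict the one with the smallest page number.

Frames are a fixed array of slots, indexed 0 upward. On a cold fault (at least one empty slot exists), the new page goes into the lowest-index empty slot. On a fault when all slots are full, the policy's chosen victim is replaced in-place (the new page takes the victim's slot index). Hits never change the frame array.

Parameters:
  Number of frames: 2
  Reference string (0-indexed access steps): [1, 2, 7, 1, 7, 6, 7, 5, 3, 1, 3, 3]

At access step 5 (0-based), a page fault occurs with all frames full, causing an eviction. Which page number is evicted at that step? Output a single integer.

Answer: 1

Derivation:
Step 0: ref 1 -> FAULT, frames=[1,-]
Step 1: ref 2 -> FAULT, frames=[1,2]
Step 2: ref 7 -> FAULT, evict 2, frames=[1,7]
Step 3: ref 1 -> HIT, frames=[1,7]
Step 4: ref 7 -> HIT, frames=[1,7]
Step 5: ref 6 -> FAULT, evict 1, frames=[6,7]
At step 5: evicted page 1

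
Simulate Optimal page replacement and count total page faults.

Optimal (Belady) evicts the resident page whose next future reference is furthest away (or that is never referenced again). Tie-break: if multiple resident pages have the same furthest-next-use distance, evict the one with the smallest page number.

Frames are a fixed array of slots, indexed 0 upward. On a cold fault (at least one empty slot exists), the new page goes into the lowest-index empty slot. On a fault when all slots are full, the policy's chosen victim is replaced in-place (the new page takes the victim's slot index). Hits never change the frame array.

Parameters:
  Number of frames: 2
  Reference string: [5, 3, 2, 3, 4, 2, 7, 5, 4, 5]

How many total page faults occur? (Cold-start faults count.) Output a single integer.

Step 0: ref 5 → FAULT, frames=[5,-]
Step 1: ref 3 → FAULT, frames=[5,3]
Step 2: ref 2 → FAULT (evict 5), frames=[2,3]
Step 3: ref 3 → HIT, frames=[2,3]
Step 4: ref 4 → FAULT (evict 3), frames=[2,4]
Step 5: ref 2 → HIT, frames=[2,4]
Step 6: ref 7 → FAULT (evict 2), frames=[7,4]
Step 7: ref 5 → FAULT (evict 7), frames=[5,4]
Step 8: ref 4 → HIT, frames=[5,4]
Step 9: ref 5 → HIT, frames=[5,4]
Total faults: 6

Answer: 6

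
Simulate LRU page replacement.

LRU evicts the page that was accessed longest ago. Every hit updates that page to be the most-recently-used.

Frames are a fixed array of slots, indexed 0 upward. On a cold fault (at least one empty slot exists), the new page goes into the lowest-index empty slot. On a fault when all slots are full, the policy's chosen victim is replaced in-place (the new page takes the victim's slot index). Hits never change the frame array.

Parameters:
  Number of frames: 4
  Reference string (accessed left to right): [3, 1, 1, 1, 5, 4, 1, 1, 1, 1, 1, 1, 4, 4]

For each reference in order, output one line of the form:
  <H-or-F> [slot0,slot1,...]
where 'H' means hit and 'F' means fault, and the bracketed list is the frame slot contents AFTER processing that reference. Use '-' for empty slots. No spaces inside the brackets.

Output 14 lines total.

F [3,-,-,-]
F [3,1,-,-]
H [3,1,-,-]
H [3,1,-,-]
F [3,1,5,-]
F [3,1,5,4]
H [3,1,5,4]
H [3,1,5,4]
H [3,1,5,4]
H [3,1,5,4]
H [3,1,5,4]
H [3,1,5,4]
H [3,1,5,4]
H [3,1,5,4]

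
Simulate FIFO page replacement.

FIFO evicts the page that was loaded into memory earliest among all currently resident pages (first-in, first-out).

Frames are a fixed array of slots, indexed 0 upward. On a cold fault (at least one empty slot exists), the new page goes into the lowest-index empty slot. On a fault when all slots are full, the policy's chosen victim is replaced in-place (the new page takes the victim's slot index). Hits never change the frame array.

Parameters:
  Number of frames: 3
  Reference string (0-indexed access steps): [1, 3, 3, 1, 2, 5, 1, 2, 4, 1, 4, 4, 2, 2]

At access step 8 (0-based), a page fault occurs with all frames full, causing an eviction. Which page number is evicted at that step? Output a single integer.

Step 0: ref 1 -> FAULT, frames=[1,-,-]
Step 1: ref 3 -> FAULT, frames=[1,3,-]
Step 2: ref 3 -> HIT, frames=[1,3,-]
Step 3: ref 1 -> HIT, frames=[1,3,-]
Step 4: ref 2 -> FAULT, frames=[1,3,2]
Step 5: ref 5 -> FAULT, evict 1, frames=[5,3,2]
Step 6: ref 1 -> FAULT, evict 3, frames=[5,1,2]
Step 7: ref 2 -> HIT, frames=[5,1,2]
Step 8: ref 4 -> FAULT, evict 2, frames=[5,1,4]
At step 8: evicted page 2

Answer: 2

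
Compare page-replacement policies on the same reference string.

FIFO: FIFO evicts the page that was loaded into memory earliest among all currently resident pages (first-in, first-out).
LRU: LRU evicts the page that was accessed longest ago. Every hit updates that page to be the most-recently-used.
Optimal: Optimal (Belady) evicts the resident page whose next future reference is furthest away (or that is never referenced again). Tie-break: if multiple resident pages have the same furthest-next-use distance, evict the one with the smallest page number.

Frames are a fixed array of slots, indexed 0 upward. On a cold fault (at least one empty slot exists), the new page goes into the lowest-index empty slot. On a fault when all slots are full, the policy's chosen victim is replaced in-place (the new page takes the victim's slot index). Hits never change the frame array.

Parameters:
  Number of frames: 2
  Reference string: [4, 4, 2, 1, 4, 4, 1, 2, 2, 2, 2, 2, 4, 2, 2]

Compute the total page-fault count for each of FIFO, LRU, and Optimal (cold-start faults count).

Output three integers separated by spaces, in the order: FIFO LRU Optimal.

Answer: 5 6 4

Derivation:
--- FIFO ---
  step 0: ref 4 -> FAULT, frames=[4,-] (faults so far: 1)
  step 1: ref 4 -> HIT, frames=[4,-] (faults so far: 1)
  step 2: ref 2 -> FAULT, frames=[4,2] (faults so far: 2)
  step 3: ref 1 -> FAULT, evict 4, frames=[1,2] (faults so far: 3)
  step 4: ref 4 -> FAULT, evict 2, frames=[1,4] (faults so far: 4)
  step 5: ref 4 -> HIT, frames=[1,4] (faults so far: 4)
  step 6: ref 1 -> HIT, frames=[1,4] (faults so far: 4)
  step 7: ref 2 -> FAULT, evict 1, frames=[2,4] (faults so far: 5)
  step 8: ref 2 -> HIT, frames=[2,4] (faults so far: 5)
  step 9: ref 2 -> HIT, frames=[2,4] (faults so far: 5)
  step 10: ref 2 -> HIT, frames=[2,4] (faults so far: 5)
  step 11: ref 2 -> HIT, frames=[2,4] (faults so far: 5)
  step 12: ref 4 -> HIT, frames=[2,4] (faults so far: 5)
  step 13: ref 2 -> HIT, frames=[2,4] (faults so far: 5)
  step 14: ref 2 -> HIT, frames=[2,4] (faults so far: 5)
  FIFO total faults: 5
--- LRU ---
  step 0: ref 4 -> FAULT, frames=[4,-] (faults so far: 1)
  step 1: ref 4 -> HIT, frames=[4,-] (faults so far: 1)
  step 2: ref 2 -> FAULT, frames=[4,2] (faults so far: 2)
  step 3: ref 1 -> FAULT, evict 4, frames=[1,2] (faults so far: 3)
  step 4: ref 4 -> FAULT, evict 2, frames=[1,4] (faults so far: 4)
  step 5: ref 4 -> HIT, frames=[1,4] (faults so far: 4)
  step 6: ref 1 -> HIT, frames=[1,4] (faults so far: 4)
  step 7: ref 2 -> FAULT, evict 4, frames=[1,2] (faults so far: 5)
  step 8: ref 2 -> HIT, frames=[1,2] (faults so far: 5)
  step 9: ref 2 -> HIT, frames=[1,2] (faults so far: 5)
  step 10: ref 2 -> HIT, frames=[1,2] (faults so far: 5)
  step 11: ref 2 -> HIT, frames=[1,2] (faults so far: 5)
  step 12: ref 4 -> FAULT, evict 1, frames=[4,2] (faults so far: 6)
  step 13: ref 2 -> HIT, frames=[4,2] (faults so far: 6)
  step 14: ref 2 -> HIT, frames=[4,2] (faults so far: 6)
  LRU total faults: 6
--- Optimal ---
  step 0: ref 4 -> FAULT, frames=[4,-] (faults so far: 1)
  step 1: ref 4 -> HIT, frames=[4,-] (faults so far: 1)
  step 2: ref 2 -> FAULT, frames=[4,2] (faults so far: 2)
  step 3: ref 1 -> FAULT, evict 2, frames=[4,1] (faults so far: 3)
  step 4: ref 4 -> HIT, frames=[4,1] (faults so far: 3)
  step 5: ref 4 -> HIT, frames=[4,1] (faults so far: 3)
  step 6: ref 1 -> HIT, frames=[4,1] (faults so far: 3)
  step 7: ref 2 -> FAULT, evict 1, frames=[4,2] (faults so far: 4)
  step 8: ref 2 -> HIT, frames=[4,2] (faults so far: 4)
  step 9: ref 2 -> HIT, frames=[4,2] (faults so far: 4)
  step 10: ref 2 -> HIT, frames=[4,2] (faults so far: 4)
  step 11: ref 2 -> HIT, frames=[4,2] (faults so far: 4)
  step 12: ref 4 -> HIT, frames=[4,2] (faults so far: 4)
  step 13: ref 2 -> HIT, frames=[4,2] (faults so far: 4)
  step 14: ref 2 -> HIT, frames=[4,2] (faults so far: 4)
  Optimal total faults: 4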